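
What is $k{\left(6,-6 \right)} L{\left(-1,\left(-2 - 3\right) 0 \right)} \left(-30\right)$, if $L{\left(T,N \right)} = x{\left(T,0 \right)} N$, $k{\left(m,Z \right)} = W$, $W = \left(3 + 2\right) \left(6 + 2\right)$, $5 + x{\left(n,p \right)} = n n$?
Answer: $0$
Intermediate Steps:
$x{\left(n,p \right)} = -5 + n^{2}$ ($x{\left(n,p \right)} = -5 + n n = -5 + n^{2}$)
$W = 40$ ($W = 5 \cdot 8 = 40$)
$k{\left(m,Z \right)} = 40$
$L{\left(T,N \right)} = N \left(-5 + T^{2}\right)$ ($L{\left(T,N \right)} = \left(-5 + T^{2}\right) N = N \left(-5 + T^{2}\right)$)
$k{\left(6,-6 \right)} L{\left(-1,\left(-2 - 3\right) 0 \right)} \left(-30\right) = 40 \left(-2 - 3\right) 0 \left(-5 + \left(-1\right)^{2}\right) \left(-30\right) = 40 \left(-5\right) 0 \left(-5 + 1\right) \left(-30\right) = 40 \cdot 0 \left(-4\right) \left(-30\right) = 40 \cdot 0 \left(-30\right) = 0 \left(-30\right) = 0$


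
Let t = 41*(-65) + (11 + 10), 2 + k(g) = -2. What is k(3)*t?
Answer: 10576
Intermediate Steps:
k(g) = -4 (k(g) = -2 - 2 = -4)
t = -2644 (t = -2665 + 21 = -2644)
k(3)*t = -4*(-2644) = 10576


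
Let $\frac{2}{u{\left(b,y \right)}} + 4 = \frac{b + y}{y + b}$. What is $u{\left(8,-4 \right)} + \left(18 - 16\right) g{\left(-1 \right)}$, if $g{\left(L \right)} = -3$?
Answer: $- \frac{20}{3} \approx -6.6667$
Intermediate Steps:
$u{\left(b,y \right)} = - \frac{2}{3}$ ($u{\left(b,y \right)} = \frac{2}{-4 + \frac{b + y}{y + b}} = \frac{2}{-4 + \frac{b + y}{b + y}} = \frac{2}{-4 + 1} = \frac{2}{-3} = 2 \left(- \frac{1}{3}\right) = - \frac{2}{3}$)
$u{\left(8,-4 \right)} + \left(18 - 16\right) g{\left(-1 \right)} = - \frac{2}{3} + \left(18 - 16\right) \left(-3\right) = - \frac{2}{3} + 2 \left(-3\right) = - \frac{2}{3} - 6 = - \frac{20}{3}$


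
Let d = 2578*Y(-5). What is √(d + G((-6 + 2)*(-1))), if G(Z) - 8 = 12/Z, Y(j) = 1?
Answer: √2589 ≈ 50.882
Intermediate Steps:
d = 2578 (d = 2578*1 = 2578)
G(Z) = 8 + 12/Z
√(d + G((-6 + 2)*(-1))) = √(2578 + (8 + 12/(((-6 + 2)*(-1))))) = √(2578 + (8 + 12/((-4*(-1))))) = √(2578 + (8 + 12/4)) = √(2578 + (8 + 12*(¼))) = √(2578 + (8 + 3)) = √(2578 + 11) = √2589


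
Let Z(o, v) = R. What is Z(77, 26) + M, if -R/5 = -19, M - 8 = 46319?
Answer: 46422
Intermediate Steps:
M = 46327 (M = 8 + 46319 = 46327)
R = 95 (R = -5*(-19) = 95)
Z(o, v) = 95
Z(77, 26) + M = 95 + 46327 = 46422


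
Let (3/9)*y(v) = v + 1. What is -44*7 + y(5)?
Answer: -290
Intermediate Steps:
y(v) = 3 + 3*v (y(v) = 3*(v + 1) = 3*(1 + v) = 3 + 3*v)
-44*7 + y(5) = -44*7 + (3 + 3*5) = -308 + (3 + 15) = -308 + 18 = -290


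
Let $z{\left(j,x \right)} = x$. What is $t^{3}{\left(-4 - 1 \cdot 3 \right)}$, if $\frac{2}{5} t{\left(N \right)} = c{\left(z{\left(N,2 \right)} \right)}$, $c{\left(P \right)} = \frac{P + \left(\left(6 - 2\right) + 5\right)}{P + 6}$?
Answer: $\frac{166375}{4096} \approx 40.619$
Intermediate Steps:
$c{\left(P \right)} = \frac{9 + P}{6 + P}$ ($c{\left(P \right)} = \frac{P + \left(4 + 5\right)}{6 + P} = \frac{P + 9}{6 + P} = \frac{9 + P}{6 + P}$)
$t{\left(N \right)} = \frac{55}{16}$ ($t{\left(N \right)} = \frac{5 \frac{9 + 2}{6 + 2}}{2} = \frac{5 \cdot \frac{1}{8} \cdot 11}{2} = \frac{5}{2} \cdot \frac{11}{8} = \frac{55}{16}$)
$t^{3}{\left(-4 - 1 \cdot 3 \right)} = \left(\frac{55}{16}\right)^{3} = \frac{166375}{4096}$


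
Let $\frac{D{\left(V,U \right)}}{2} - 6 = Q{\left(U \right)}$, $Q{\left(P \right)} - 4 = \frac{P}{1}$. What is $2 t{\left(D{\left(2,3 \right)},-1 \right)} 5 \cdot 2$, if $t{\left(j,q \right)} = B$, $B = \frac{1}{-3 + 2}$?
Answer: $-20$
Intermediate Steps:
$B = -1$ ($B = \frac{1}{-1} = -1$)
$Q{\left(P \right)} = 4 + P$ ($Q{\left(P \right)} = 4 + \frac{P}{1} = 4 + P 1 = 4 + P$)
$D{\left(V,U \right)} = 20 + 2 U$ ($D{\left(V,U \right)} = 12 + 2 \left(4 + U\right) = 12 + \left(8 + 2 U\right) = 20 + 2 U$)
$t{\left(j,q \right)} = -1$
$2 t{\left(D{\left(2,3 \right)},-1 \right)} 5 \cdot 2 = 2 \left(-1\right) 5 \cdot 2 = \left(-2\right) 10 = -20$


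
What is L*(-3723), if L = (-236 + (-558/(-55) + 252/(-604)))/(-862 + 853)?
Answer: -2332071067/24915 ≈ -93601.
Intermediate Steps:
L = 1879187/74745 (L = (-236 + (-558*(-1/55) + 252*(-1/604)))/(-9) = (-236 + (558/55 - 63/151))*(-⅑) = (-236 + 80793/8305)*(-⅑) = -1879187/8305*(-⅑) = 1879187/74745 ≈ 25.141)
L*(-3723) = (1879187/74745)*(-3723) = -2332071067/24915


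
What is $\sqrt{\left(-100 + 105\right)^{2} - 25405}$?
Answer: $6 i \sqrt{705} \approx 159.31 i$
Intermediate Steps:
$\sqrt{\left(-100 + 105\right)^{2} - 25405} = \sqrt{5^{2} - 25405} = \sqrt{25 - 25405} = \sqrt{-25380} = 6 i \sqrt{705}$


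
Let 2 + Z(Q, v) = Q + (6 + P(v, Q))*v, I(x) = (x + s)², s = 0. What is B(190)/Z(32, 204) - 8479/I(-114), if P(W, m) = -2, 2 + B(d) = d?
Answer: -5591/12996 ≈ -0.43021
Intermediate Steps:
B(d) = -2 + d
I(x) = x² (I(x) = (x + 0)² = x²)
Z(Q, v) = -2 + Q + 4*v (Z(Q, v) = -2 + (Q + (6 - 2)*v) = -2 + (Q + 4*v) = -2 + Q + 4*v)
B(190)/Z(32, 204) - 8479/I(-114) = (-2 + 190)/(-2 + 32 + 4*204) - 8479/((-114)²) = 188/(-2 + 32 + 816) - 8479/12996 = 188/846 - 8479*1/12996 = 188*(1/846) - 8479/12996 = 2/9 - 8479/12996 = -5591/12996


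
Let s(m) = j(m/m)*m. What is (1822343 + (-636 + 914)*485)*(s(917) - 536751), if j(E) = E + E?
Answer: -1046925109641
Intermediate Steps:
j(E) = 2*E
s(m) = 2*m (s(m) = (2*(m/m))*m = (2*1)*m = 2*m)
(1822343 + (-636 + 914)*485)*(s(917) - 536751) = (1822343 + (-636 + 914)*485)*(2*917 - 536751) = (1822343 + 278*485)*(1834 - 536751) = (1822343 + 134830)*(-534917) = 1957173*(-534917) = -1046925109641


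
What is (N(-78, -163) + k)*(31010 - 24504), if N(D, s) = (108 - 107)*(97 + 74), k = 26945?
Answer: 176416696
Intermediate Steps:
N(D, s) = 171 (N(D, s) = 1*171 = 171)
(N(-78, -163) + k)*(31010 - 24504) = (171 + 26945)*(31010 - 24504) = 27116*6506 = 176416696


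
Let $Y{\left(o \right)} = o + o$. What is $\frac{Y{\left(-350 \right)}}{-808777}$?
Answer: $\frac{700}{808777} \approx 0.0008655$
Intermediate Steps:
$Y{\left(o \right)} = 2 o$
$\frac{Y{\left(-350 \right)}}{-808777} = \frac{2 \left(-350\right)}{-808777} = \left(-700\right) \left(- \frac{1}{808777}\right) = \frac{700}{808777}$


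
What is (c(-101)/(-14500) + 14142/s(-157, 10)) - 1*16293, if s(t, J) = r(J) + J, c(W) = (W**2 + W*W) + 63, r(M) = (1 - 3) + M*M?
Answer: -421866487/26100 ≈ -16163.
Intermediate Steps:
r(M) = -2 + M**2
c(W) = 63 + 2*W**2 (c(W) = (W**2 + W**2) + 63 = 2*W**2 + 63 = 63 + 2*W**2)
s(t, J) = -2 + J + J**2 (s(t, J) = (-2 + J**2) + J = -2 + J + J**2)
(c(-101)/(-14500) + 14142/s(-157, 10)) - 1*16293 = ((63 + 2*(-101)**2)/(-14500) + 14142/(-2 + 10 + 10**2)) - 1*16293 = ((63 + 2*10201)*(-1/14500) + 14142/(-2 + 10 + 100)) - 16293 = ((63 + 20402)*(-1/14500) + 14142/108) - 16293 = (20465*(-1/14500) + 14142*(1/108)) - 16293 = (-4093/2900 + 2357/18) - 16293 = 3380813/26100 - 16293 = -421866487/26100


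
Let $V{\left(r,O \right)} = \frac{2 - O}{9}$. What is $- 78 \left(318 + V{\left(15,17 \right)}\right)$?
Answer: $-24674$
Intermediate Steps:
$V{\left(r,O \right)} = \frac{2}{9} - \frac{O}{9}$ ($V{\left(r,O \right)} = \left(2 - O\right) \frac{1}{9} = \frac{2}{9} - \frac{O}{9}$)
$- 78 \left(318 + V{\left(15,17 \right)}\right) = - 78 \left(318 + \left(\frac{2}{9} - \frac{17}{9}\right)\right) = - 78 \left(318 - \frac{5}{3}\right) = \left(-78\right) \frac{949}{3} = -24674$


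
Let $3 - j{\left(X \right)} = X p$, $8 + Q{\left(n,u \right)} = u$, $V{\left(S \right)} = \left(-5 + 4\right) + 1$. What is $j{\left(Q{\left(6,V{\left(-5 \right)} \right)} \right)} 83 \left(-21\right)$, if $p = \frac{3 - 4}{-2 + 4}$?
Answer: $1743$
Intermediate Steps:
$V{\left(S \right)} = 0$ ($V{\left(S \right)} = -1 + 1 = 0$)
$Q{\left(n,u \right)} = -8 + u$
$p = - \frac{1}{2} \approx -0.5$
$j{\left(X \right)} = 3 + \frac{X}{2}$ ($j{\left(X \right)} = 3 - X \left(- \frac{1}{2}\right) = 3 - - \frac{X}{2} = 3 + \frac{X}{2}$)
$j{\left(Q{\left(6,V{\left(-5 \right)} \right)} \right)} 83 \left(-21\right) = \left(3 + \frac{-8 + 0}{2}\right) 83 \left(-21\right) = \left(3 + \frac{1}{2} \left(-8\right)\right) 83 \left(-21\right) = \left(3 - 4\right) 83 \left(-21\right) = \left(-1\right) 83 \left(-21\right) = \left(-83\right) \left(-21\right) = 1743$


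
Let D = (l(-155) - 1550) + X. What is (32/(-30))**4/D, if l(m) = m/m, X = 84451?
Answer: 32768/2098456875 ≈ 1.5615e-5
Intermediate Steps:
l(m) = 1
D = 82902 (D = (1 - 1550) + 84451 = -1549 + 84451 = 82902)
(32/(-30))**4/D = (32/(-30))**4/82902 = (32*(-1/30))**4*(1/82902) = (-16/15)**4*(1/82902) = (65536/50625)*(1/82902) = 32768/2098456875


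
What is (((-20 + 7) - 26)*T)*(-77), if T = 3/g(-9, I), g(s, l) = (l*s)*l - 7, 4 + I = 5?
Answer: -9009/16 ≈ -563.06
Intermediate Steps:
I = 1 (I = -4 + 5 = 1)
g(s, l) = -7 + s*l² (g(s, l) = s*l² - 7 = -7 + s*l²)
T = -3/16 (T = 3/(-7 - 9*1²) = 3/(-7 - 9*1) = 3/(-7 - 9) = 3/(-16) = 3*(-1/16) = -3/16 ≈ -0.18750)
(((-20 + 7) - 26)*T)*(-77) = (((-20 + 7) - 26)*(-3/16))*(-77) = ((-13 - 26)*(-3/16))*(-77) = -39*(-3/16)*(-77) = (117/16)*(-77) = -9009/16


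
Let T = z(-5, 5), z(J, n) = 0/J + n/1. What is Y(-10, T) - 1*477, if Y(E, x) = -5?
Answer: -482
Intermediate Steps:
z(J, n) = n (z(J, n) = 0 + n*1 = 0 + n = n)
T = 5
Y(-10, T) - 1*477 = -5 - 1*477 = -5 - 477 = -482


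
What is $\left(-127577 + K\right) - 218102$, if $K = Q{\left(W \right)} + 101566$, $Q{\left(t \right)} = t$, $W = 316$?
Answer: $-243797$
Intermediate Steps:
$K = 101882$ ($K = 316 + 101566 = 101882$)
$\left(-127577 + K\right) - 218102 = \left(-127577 + 101882\right) - 218102 = -25695 - 218102 = -243797$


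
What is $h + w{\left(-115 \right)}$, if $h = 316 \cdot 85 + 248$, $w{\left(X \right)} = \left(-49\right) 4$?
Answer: $26912$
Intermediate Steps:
$w{\left(X \right)} = -196$
$h = 27108$ ($h = 26860 + 248 = 27108$)
$h + w{\left(-115 \right)} = 27108 - 196 = 26912$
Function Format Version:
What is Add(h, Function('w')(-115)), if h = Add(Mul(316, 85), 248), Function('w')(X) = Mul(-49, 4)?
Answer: 26912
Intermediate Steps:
Function('w')(X) = -196
h = 27108 (h = Add(26860, 248) = 27108)
Add(h, Function('w')(-115)) = Add(27108, -196) = 26912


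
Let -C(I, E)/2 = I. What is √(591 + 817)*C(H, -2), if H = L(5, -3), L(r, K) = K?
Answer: 48*√22 ≈ 225.14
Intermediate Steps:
H = -3
C(I, E) = -2*I
√(591 + 817)*C(H, -2) = √(591 + 817)*(-2*(-3)) = √1408*6 = (8*√22)*6 = 48*√22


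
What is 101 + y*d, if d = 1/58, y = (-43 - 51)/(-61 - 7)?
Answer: 199219/1972 ≈ 101.02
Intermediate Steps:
y = 47/34 (y = -94/(-68) = -94*(-1/68) = 47/34 ≈ 1.3824)
d = 1/58 ≈ 0.017241
101 + y*d = 101 + (47/34)*(1/58) = 101 + 47/1972 = 199219/1972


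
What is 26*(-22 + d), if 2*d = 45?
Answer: 13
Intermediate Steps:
d = 45/2 (d = (½)*45 = 45/2 ≈ 22.500)
26*(-22 + d) = 26*(-22 + 45/2) = 26*(½) = 13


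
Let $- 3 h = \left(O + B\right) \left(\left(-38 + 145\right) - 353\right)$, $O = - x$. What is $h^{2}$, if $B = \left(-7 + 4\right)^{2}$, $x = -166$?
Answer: $205922500$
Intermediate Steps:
$B = 9$ ($B = \left(-3\right)^{2} = 9$)
$O = 166$ ($O = \left(-1\right) \left(-166\right) = 166$)
$h = 14350$ ($h = - \frac{\left(166 + 9\right) \left(\left(-38 + 145\right) - 353\right)}{3} = - \frac{175 \left(107 - 353\right)}{3} = - \frac{175 \left(-246\right)}{3} = \left(- \frac{1}{3}\right) \left(-43050\right) = 14350$)
$h^{2} = 14350^{2} = 205922500$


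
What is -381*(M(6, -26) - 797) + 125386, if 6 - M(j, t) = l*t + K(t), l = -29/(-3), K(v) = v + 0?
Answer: 321093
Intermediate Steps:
K(v) = v
l = 29/3 (l = -29*(-⅓) = 29/3 ≈ 9.6667)
M(j, t) = 6 - 32*t/3 (M(j, t) = 6 - (29*t/3 + t) = 6 - 32*t/3)
-381*(M(6, -26) - 797) + 125386 = -381*((6 - 32/3*(-26)) - 797) + 125386 = -381*((6 + 832/3) - 797) + 125386 = -381*(850/3 - 797) + 125386 = -381*(-1541/3) + 125386 = 195707 + 125386 = 321093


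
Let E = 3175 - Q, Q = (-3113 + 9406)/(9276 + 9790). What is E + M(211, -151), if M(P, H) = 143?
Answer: 63254695/19066 ≈ 3317.7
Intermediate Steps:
Q = 6293/19066 ≈ 0.33006
E = 60528257/19066 (E = 3175 - 1*6293/19066 = 3175 - 6293/19066 = 60528257/19066 ≈ 3174.7)
E + M(211, -151) = 60528257/19066 + 143 = 63254695/19066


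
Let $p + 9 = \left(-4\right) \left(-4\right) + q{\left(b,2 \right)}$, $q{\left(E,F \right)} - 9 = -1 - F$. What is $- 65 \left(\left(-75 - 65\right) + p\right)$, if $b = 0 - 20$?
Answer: $8255$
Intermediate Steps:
$b = -20$ ($b = 0 - 20 = -20$)
$q{\left(E,F \right)} = 8 - F$ ($q{\left(E,F \right)} = 9 - \left(1 + F\right) = 8 - F$)
$p = 13$ ($p = -9 + \left(\left(-4\right) \left(-4\right) + \left(8 - 2\right)\right) = -9 + \left(16 + \left(8 - 2\right)\right) = -9 + \left(16 + 6\right) = -9 + 22 = 13$)
$- 65 \left(\left(-75 - 65\right) + p\right) = - 65 \left(\left(-75 - 65\right) + 13\right) = - 65 \left(-140 + 13\right) = \left(-65\right) \left(-127\right) = 8255$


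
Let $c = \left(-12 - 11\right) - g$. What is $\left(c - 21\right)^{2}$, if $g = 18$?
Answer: $3844$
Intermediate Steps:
$c = -41$ ($c = \left(-12 - 11\right) - 18 = -23 - 18 = -41$)
$\left(c - 21\right)^{2} = \left(-41 - 21\right)^{2} = \left(-62\right)^{2} = 3844$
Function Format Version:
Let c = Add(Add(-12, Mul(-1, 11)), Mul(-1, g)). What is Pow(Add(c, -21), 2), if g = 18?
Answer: 3844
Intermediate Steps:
c = -41 (c = Add(Add(-12, Mul(-1, 11)), Mul(-1, 18)) = Add(Add(-12, -11), -18) = Add(-23, -18) = -41)
Pow(Add(c, -21), 2) = Pow(Add(-41, -21), 2) = Pow(-62, 2) = 3844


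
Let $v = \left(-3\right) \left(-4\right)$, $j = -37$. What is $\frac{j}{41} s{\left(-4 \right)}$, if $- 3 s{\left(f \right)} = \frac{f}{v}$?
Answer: $- \frac{37}{369} \approx -0.10027$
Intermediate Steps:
$v = 12$
$s{\left(f \right)} = - \frac{f}{36}$ ($s{\left(f \right)} = - \frac{f \frac{1}{12}}{3} = - \frac{\frac{1}{12} f}{3} = - \frac{f}{36}$)
$\frac{j}{41} s{\left(-4 \right)} = - \frac{37}{41} \left(\left(- \frac{1}{36}\right) \left(-4\right)\right) = \left(-37\right) \frac{1}{41} \cdot \frac{1}{9} = \left(- \frac{37}{41}\right) \frac{1}{9} = - \frac{37}{369}$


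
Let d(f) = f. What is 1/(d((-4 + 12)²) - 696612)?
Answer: -1/696548 ≈ -1.4357e-6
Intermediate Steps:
1/(d((-4 + 12)²) - 696612) = 1/((-4 + 12)² - 696612) = 1/(8² - 696612) = 1/(64 - 696612) = 1/(-696548) = -1/696548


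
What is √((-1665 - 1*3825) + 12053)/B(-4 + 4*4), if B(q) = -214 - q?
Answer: -√6563/226 ≈ -0.35846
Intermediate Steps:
√((-1665 - 1*3825) + 12053)/B(-4 + 4*4) = √((-1665 - 1*3825) + 12053)/(-214 - (-4 + 4*4)) = √((-1665 - 3825) + 12053)/(-214 - (-4 + 16)) = √(-5490 + 12053)/(-214 - 1*12) = √6563/(-214 - 12) = √6563/(-226) = √6563*(-1/226) = -√6563/226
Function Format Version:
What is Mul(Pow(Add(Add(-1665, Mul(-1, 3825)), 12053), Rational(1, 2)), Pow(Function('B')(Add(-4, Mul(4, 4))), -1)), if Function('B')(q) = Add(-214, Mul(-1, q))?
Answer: Mul(Rational(-1, 226), Pow(6563, Rational(1, 2))) ≈ -0.35846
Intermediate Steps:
Mul(Pow(Add(Add(-1665, Mul(-1, 3825)), 12053), Rational(1, 2)), Pow(Function('B')(Add(-4, Mul(4, 4))), -1)) = Mul(Pow(Add(Add(-1665, Mul(-1, 3825)), 12053), Rational(1, 2)), Pow(Add(-214, Mul(-1, Add(-4, Mul(4, 4)))), -1)) = Mul(Pow(Add(Add(-1665, -3825), 12053), Rational(1, 2)), Pow(Add(-214, Mul(-1, Add(-4, 16))), -1)) = Mul(Pow(Add(-5490, 12053), Rational(1, 2)), Pow(Add(-214, Mul(-1, 12)), -1)) = Mul(Pow(6563, Rational(1, 2)), Pow(Add(-214, -12), -1)) = Mul(Pow(6563, Rational(1, 2)), Pow(-226, -1)) = Mul(Pow(6563, Rational(1, 2)), Rational(-1, 226)) = Mul(Rational(-1, 226), Pow(6563, Rational(1, 2)))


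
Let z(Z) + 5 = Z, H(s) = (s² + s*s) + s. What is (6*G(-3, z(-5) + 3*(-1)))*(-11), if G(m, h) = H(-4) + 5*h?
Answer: 2442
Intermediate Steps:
H(s) = s + 2*s² (H(s) = (s² + s²) + s = 2*s² + s = s + 2*s²)
z(Z) = -5 + Z
G(m, h) = 28 + 5*h (G(m, h) = -4*(1 + 2*(-4)) + 5*h = -4*(1 - 8) + 5*h = -4*(-7) + 5*h = 28 + 5*h)
(6*G(-3, z(-5) + 3*(-1)))*(-11) = (6*(28 + 5*((-5 - 5) + 3*(-1))))*(-11) = (6*(28 + 5*(-10 - 3)))*(-11) = (6*(28 + 5*(-13)))*(-11) = (6*(28 - 65))*(-11) = (6*(-37))*(-11) = -222*(-11) = 2442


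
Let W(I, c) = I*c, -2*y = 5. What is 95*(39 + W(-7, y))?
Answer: 10735/2 ≈ 5367.5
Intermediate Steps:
y = -5/2 (y = -½*5 = -5/2 ≈ -2.5000)
95*(39 + W(-7, y)) = 95*(39 - 7*(-5/2)) = 95*(39 + 35/2) = 95*(113/2) = 10735/2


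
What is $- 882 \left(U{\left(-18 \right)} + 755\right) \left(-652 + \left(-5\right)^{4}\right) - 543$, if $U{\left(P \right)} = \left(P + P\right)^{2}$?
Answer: $48841971$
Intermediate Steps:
$U{\left(P \right)} = 4 P^{2}$ ($U{\left(P \right)} = \left(2 P\right)^{2} = 4 P^{2}$)
$- 882 \left(U{\left(-18 \right)} + 755\right) \left(-652 + \left(-5\right)^{4}\right) - 543 = - 882 \left(4 \left(-18\right)^{2} + 755\right) \left(-652 + \left(-5\right)^{4}\right) - 543 = - 882 \left(4 \cdot 324 + 755\right) \left(-652 + 625\right) - 543 = - 882 \left(1296 + 755\right) \left(-27\right) - 543 = - 882 \cdot 2051 \left(-27\right) - 543 = \left(-882\right) \left(-55377\right) - 543 = 48842514 - 543 = 48841971$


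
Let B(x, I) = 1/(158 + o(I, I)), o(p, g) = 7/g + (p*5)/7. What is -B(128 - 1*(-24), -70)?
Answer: -10/1079 ≈ -0.0092678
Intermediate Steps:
o(p, g) = 7/g + 5*p/7 (o(p, g) = 7/g + (5*p)*(⅐) = 7/g + 5*p/7)
B(x, I) = 1/(158 + 7/I + 5*I/7) (B(x, I) = 1/(158 + (7/I + 5*I/7)) = 1/(158 + 7/I + 5*I/7))
-B(128 - 1*(-24), -70) = -7*(-70)/(49 + 5*(-70)² + 1106*(-70)) = -7*(-70)/(49 + 5*4900 - 77420) = -7*(-70)/(49 + 24500 - 77420) = -7*(-70)/(-52871) = -7*(-70)*(-1)/52871 = -1*10/1079 = -10/1079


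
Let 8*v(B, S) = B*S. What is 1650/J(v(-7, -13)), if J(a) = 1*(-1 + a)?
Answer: 13200/83 ≈ 159.04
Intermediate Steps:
v(B, S) = B*S/8 (v(B, S) = (B*S)/8 = B*S/8)
J(a) = -1 + a
1650/J(v(-7, -13)) = 1650/(-1 + (1/8)*(-7)*(-13)) = 1650/(-1 + 91/8) = 1650/(83/8) = 1650*(8/83) = 13200/83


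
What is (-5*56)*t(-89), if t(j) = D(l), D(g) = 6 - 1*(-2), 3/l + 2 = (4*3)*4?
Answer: -2240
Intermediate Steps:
l = 3/46 (l = 3/(-2 + (4*3)*4) = 3/(-2 + 12*4) = 3/(-2 + 48) = 3/46 ≈ 0.065217)
D(g) = 8 (D(g) = 6 + 2 = 8)
t(j) = 8
(-5*56)*t(-89) = -5*56*8 = -280*8 = -2240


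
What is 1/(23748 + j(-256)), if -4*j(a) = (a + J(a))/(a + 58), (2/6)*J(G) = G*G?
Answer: 99/2375596 ≈ 4.1674e-5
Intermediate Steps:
J(G) = 3*G**2 (J(G) = 3*(G*G) = 3*G**2)
j(a) = -(a + 3*a**2)/(4*(58 + a)) (j(a) = -(a + 3*a**2)/(4*(a + 58)) = -(a + 3*a**2)/(4*(58 + a)))
1/(23748 + j(-256)) = 1/(23748 + (1/4)*(-256)*(-1 - 3*(-256))/(58 - 256)) = 1/(23748 + (1/4)*(-256)*(-1 + 768)/(-198)) = 1/(23748 + (1/4)*(-256)*(-1/198)*767) = 1/(23748 + 24544/99) = 1/(2375596/99) = 99/2375596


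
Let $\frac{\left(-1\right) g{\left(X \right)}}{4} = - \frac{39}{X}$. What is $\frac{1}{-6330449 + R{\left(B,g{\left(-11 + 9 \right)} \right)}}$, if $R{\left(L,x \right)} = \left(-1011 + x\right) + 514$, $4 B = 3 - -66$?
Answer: $- \frac{1}{6331024} \approx -1.5795 \cdot 10^{-7}$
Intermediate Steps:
$g{\left(X \right)} = \frac{156}{X}$ ($g{\left(X \right)} = - 4 \left(- \frac{39}{X}\right) = \frac{156}{X}$)
$B = \frac{69}{4}$ ($B = \frac{3 - -66}{4} = \frac{3 + 66}{4} = \frac{1}{4} \cdot 69 = \frac{69}{4} \approx 17.25$)
$R{\left(L,x \right)} = -497 + x$
$\frac{1}{-6330449 + R{\left(B,g{\left(-11 + 9 \right)} \right)}} = \frac{1}{-6330449 - \left(497 - \frac{156}{-11 + 9}\right)} = \frac{1}{-6330449 - \left(497 - \frac{156}{-2}\right)} = \frac{1}{-6330449 + \left(-497 + 156 \left(- \frac{1}{2}\right)\right)} = \frac{1}{-6330449 - 575} = \frac{1}{-6331024} = - \frac{1}{6331024}$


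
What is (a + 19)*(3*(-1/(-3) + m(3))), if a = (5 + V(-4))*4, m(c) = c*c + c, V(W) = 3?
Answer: 1887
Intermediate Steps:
m(c) = c + c² (m(c) = c² + c = c + c²)
a = 32 (a = (5 + 3)*4 = 8*4 = 32)
(a + 19)*(3*(-1/(-3) + m(3))) = (32 + 19)*(3*(-1/(-3) + 3*(1 + 3))) = 51*(3*(-1*(-⅓) + 3*4)) = 51*(3*(⅓ + 12)) = 51*(3*(37/3)) = 51*37 = 1887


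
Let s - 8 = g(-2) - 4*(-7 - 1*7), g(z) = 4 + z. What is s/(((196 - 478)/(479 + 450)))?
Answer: -10219/47 ≈ -217.43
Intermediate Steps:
s = 66 (s = 8 + ((4 - 2) - 4*(-7 - 1*7)) = 8 + (2 - 4*(-7 - 7)) = 8 + (2 - 4*(-14)) = 8 + (2 + 56) = 8 + 58 = 66)
s/(((196 - 478)/(479 + 450))) = 66/(((196 - 478)/(479 + 450))) = 66/((-282/929)) = 66/((-282*1/929)) = 66/(-282/929) = 66*(-929/282) = -10219/47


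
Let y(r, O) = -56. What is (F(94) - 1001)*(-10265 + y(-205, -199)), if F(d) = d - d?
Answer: 10331321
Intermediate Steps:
F(d) = 0
(F(94) - 1001)*(-10265 + y(-205, -199)) = (0 - 1001)*(-10265 - 56) = -1001*(-10321) = 10331321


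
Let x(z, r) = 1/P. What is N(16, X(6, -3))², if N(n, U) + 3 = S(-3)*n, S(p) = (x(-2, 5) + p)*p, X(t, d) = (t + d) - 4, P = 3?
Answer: 15625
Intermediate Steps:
x(z, r) = ⅓ (x(z, r) = 1/3 = ⅓)
X(t, d) = -4 + d + t (X(t, d) = (d + t) - 4 = -4 + d + t)
S(p) = p*(⅓ + p) (S(p) = (⅓ + p)*p = p*(⅓ + p))
N(n, U) = -3 + 8*n (N(n, U) = -3 + (-3*(⅓ - 3))*n = -3 + (-3*(-8/3))*n = -3 + 8*n)
N(16, X(6, -3))² = (-3 + 8*16)² = (-3 + 128)² = 125² = 15625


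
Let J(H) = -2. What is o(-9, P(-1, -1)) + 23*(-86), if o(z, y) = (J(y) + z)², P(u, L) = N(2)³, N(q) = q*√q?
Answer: -1857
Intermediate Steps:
N(q) = q^(3/2)
P(u, L) = 16*√2 (P(u, L) = (2^(3/2))³ = (2*√2)³ = 16*√2)
o(z, y) = (-2 + z)²
o(-9, P(-1, -1)) + 23*(-86) = (-2 - 9)² + 23*(-86) = (-11)² - 1978 = 121 - 1978 = -1857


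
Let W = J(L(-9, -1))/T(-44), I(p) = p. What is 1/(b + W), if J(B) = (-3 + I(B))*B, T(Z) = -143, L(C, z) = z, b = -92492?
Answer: -143/13226360 ≈ -1.0812e-5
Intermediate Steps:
J(B) = B*(-3 + B) (J(B) = (-3 + B)*B = B*(-3 + B))
W = -4/143 (W = -(-3 - 1)/(-143) = -1*(-4)*(-1/143) = 4*(-1/143) = -4/143 ≈ -0.027972)
1/(b + W) = 1/(-92492 - 4/143) = 1/(-13226360/143) = -143/13226360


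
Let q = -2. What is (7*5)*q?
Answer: -70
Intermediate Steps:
(7*5)*q = (7*5)*(-2) = 35*(-2) = -70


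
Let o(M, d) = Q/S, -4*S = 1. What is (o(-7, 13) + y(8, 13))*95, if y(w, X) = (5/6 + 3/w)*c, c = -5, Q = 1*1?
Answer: -22895/24 ≈ -953.96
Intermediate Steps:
S = -1/4 (S = -1/4*1 = -1/4 ≈ -0.25000)
Q = 1
y(w, X) = -25/6 - 15/w (y(w, X) = (5/6 + 3/w)*(-5) = -25/6 - 15/w)
o(M, d) = -4 (o(M, d) = 1/(-1/4) = 1*(-4) = -4)
(o(-7, 13) + y(8, 13))*95 = (-4 + (-25/6 - 15/8))*95 = (-4 - 145/24)*95 = -241/24*95 = -22895/24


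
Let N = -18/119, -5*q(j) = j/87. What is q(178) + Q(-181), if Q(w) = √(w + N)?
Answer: -178/435 + I*√2565283/119 ≈ -0.4092 + 13.459*I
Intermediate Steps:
q(j) = -j/435 (q(j) = -j/(5*87) = -j/435)
N = -18/119 (N = -18*1/119 = -18/119 ≈ -0.15126)
Q(w) = √(-18/119 + w) (Q(w) = √(w - 18/119) = √(-18/119 + w))
q(178) + Q(-181) = -1/435*178 + √(-2142 + 14161*(-181))/119 = -178/435 + √(-2142 - 2563141)/119 = -178/435 + √(-2565283)/119 = -178/435 + (I*√2565283)/119 = -178/435 + I*√2565283/119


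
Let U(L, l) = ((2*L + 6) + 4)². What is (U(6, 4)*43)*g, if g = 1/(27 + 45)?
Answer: 5203/18 ≈ 289.06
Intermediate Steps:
U(L, l) = (10 + 2*L)² (U(L, l) = ((6 + 2*L) + 4)² = (10 + 2*L)²)
g = 1/72 ≈ 0.013889
(U(6, 4)*43)*g = ((4*(5 + 6)²)*43)*(1/72) = ((4*11²)*43)*(1/72) = ((4*121)*43)*(1/72) = (484*43)*(1/72) = 20812*(1/72) = 5203/18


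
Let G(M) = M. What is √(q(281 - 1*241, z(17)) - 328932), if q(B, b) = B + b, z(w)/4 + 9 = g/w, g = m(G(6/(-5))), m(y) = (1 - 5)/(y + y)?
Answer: 2*I*√213885177/51 ≈ 573.52*I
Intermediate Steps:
m(y) = -2/y (m(y) = -4*1/(2*y) = -2/y)
g = 5/3 (g = -2/(6/(-5)) = -2/(6*(-⅕)) = -2/(-6/5) = -2*(-⅚) = 5/3 ≈ 1.6667)
z(w) = -36 + 20/(3*w) (z(w) = -36 + 4*(5/(3*w)) = -36 + 20/(3*w))
√(q(281 - 1*241, z(17)) - 328932) = √(((281 - 1*241) + (-36 + (20/3)/17)) - 328932) = √(((281 - 241) + (-36 + (20/3)*(1/17))) - 328932) = √((40 + (-36 + 20/51)) - 328932) = √((40 - 1816/51) - 328932) = √(224/51 - 328932) = √(-16775308/51) = 2*I*√213885177/51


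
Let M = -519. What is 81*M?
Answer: -42039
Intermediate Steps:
81*M = 81*(-519) = -42039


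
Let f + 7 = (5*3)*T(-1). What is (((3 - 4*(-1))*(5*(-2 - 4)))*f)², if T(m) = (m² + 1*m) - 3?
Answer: 119246400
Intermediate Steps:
T(m) = -3 + m + m² (T(m) = (m² + m) - 3 = (m + m²) - 3 = -3 + m + m²)
f = -52 (f = -7 + (5*3)*(-3 - 1 + (-1)²) = -7 + 15*(-3 - 1 + 1) = -7 + 15*(-3) = -7 - 45 = -52)
(((3 - 4*(-1))*(5*(-2 - 4)))*f)² = (((3 - 4*(-1))*(5*(-2 - 4)))*(-52))² = (((3 + 4)*(5*(-6)))*(-52))² = ((7*(-30))*(-52))² = (-210*(-52))² = 10920² = 119246400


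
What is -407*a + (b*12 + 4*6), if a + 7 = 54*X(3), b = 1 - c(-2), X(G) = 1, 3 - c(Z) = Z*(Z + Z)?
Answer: -19033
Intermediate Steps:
c(Z) = 3 - 2*Z² (c(Z) = 3 - Z*(Z + Z) = 3 - Z*2*Z = 3 - 2*Z²)
b = 6 (b = 1 - (3 - 2*(-2)²) = 1 - (3 - 2*4) = 1 - (3 - 8) = 1 - 1*(-5) = 1 + 5 = 6)
a = 47 (a = -7 + 54*1 = -7 + 54 = 47)
-407*a + (b*12 + 4*6) = -407*47 + (6*12 + 4*6) = -19129 + (72 + 24) = -19129 + 96 = -19033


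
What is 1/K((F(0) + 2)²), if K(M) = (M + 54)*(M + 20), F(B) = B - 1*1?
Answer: 1/1155 ≈ 0.00086580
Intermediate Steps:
F(B) = -1 + B (F(B) = B - 1 = -1 + B)
K(M) = (20 + M)*(54 + M) (K(M) = (54 + M)*(20 + M) = (20 + M)*(54 + M))
1/K((F(0) + 2)²) = 1/(1080 + (((-1 + 0) + 2)²)² + 74*((-1 + 0) + 2)²) = 1/(1080 + ((-1 + 2)²)² + 74*(-1 + 2)²) = 1/(1080 + (1²)² + 74*1²) = 1/(1080 + 1² + 74*1) = 1/(1080 + 1 + 74) = 1/1155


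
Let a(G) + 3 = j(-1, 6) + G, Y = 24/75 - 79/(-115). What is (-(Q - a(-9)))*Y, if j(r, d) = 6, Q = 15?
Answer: -12159/575 ≈ -21.146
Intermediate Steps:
Y = 579/575 (Y = 24*(1/75) - 79*(-1/115) = 8/25 + 79/115 = 579/575 ≈ 1.0070)
a(G) = 3 + G (a(G) = -3 + (6 + G) = 3 + G)
(-(Q - a(-9)))*Y = -(15 - (3 - 9))*(579/575) = -(15 - 1*(-6))*(579/575) = -(15 + 6)*(579/575) = -1*21*(579/575) = -21*579/575 = -12159/575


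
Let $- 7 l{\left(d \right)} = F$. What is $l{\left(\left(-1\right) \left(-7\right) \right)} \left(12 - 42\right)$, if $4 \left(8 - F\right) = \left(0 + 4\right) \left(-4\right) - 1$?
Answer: $\frac{105}{2} \approx 52.5$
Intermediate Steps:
$F = \frac{49}{4}$ ($F = 8 - \frac{\left(0 + 4\right) \left(-4\right) - 1}{4} = 8 - \frac{4 \left(-4\right) - 1}{4} = 8 - \frac{-16 - 1}{4} = 8 - - \frac{17}{4} = 8 + \frac{17}{4} = \frac{49}{4} \approx 12.25$)
$l{\left(d \right)} = - \frac{7}{4}$ ($l{\left(d \right)} = \left(- \frac{1}{7}\right) \frac{49}{4} = - \frac{7}{4}$)
$l{\left(\left(-1\right) \left(-7\right) \right)} \left(12 - 42\right) = - \frac{7 \left(12 - 42\right)}{4} = \left(- \frac{7}{4}\right) \left(-30\right) = \frac{105}{2}$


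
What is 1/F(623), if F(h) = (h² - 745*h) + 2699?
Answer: -1/73307 ≈ -1.3641e-5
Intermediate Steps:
F(h) = 2699 + h² - 745*h
1/F(623) = 1/(2699 + 623² - 745*623) = 1/(2699 + 388129 - 464135) = 1/(-73307) = -1/73307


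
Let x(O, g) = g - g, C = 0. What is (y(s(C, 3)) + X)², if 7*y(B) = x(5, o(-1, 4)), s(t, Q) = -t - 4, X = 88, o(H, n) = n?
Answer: 7744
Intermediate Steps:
x(O, g) = 0
s(t, Q) = -4 - t
y(B) = 0 (y(B) = (⅐)*0 = 0)
(y(s(C, 3)) + X)² = (0 + 88)² = 88² = 7744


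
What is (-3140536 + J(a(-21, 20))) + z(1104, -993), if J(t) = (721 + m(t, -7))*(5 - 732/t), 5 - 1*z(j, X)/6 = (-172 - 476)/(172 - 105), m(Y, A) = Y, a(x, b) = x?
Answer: -208540714/67 ≈ -3.1125e+6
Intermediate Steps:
z(j, X) = 5898/67 (z(j, X) = 30 - 6*(-172 - 476)/(172 - 105) = 30 - (-3888)/67 = 30 - 6*(-648/67) = 30 + 3888/67 = 5898/67)
J(t) = (5 - 732/t)*(721 + t) (J(t) = (721 + t)*(5 - 732/t) = (5 - 732/t)*(721 + t))
(-3140536 + J(a(-21, 20))) + z(1104, -993) = (-3140536 + (2873 - 527772/(-21) + 5*(-21))) + 5898/67 = (-3140536 + (2873 - 527772*(-1/21) - 105)) + 5898/67 = (-3140536 + (2873 + 25132 - 105)) + 5898/67 = (-3140536 + 27900) + 5898/67 = -3112636 + 5898/67 = -208540714/67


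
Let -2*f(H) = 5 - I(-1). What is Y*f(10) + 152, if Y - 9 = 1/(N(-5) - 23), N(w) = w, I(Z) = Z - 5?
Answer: 5751/56 ≈ 102.70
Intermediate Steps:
I(Z) = -5 + Z
f(H) = -11/2 (f(H) = -(5 - (-5 - 1))/2 = -(5 - 1*(-6))/2 = -(5 + 6)/2 = -1/2*11 = -11/2)
Y = 251/28 (Y = 9 + 1/(-5 - 23) = 9 + 1/(-28) = 9 - 1/28 = 251/28 ≈ 8.9643)
Y*f(10) + 152 = (251/28)*(-11/2) + 152 = -2761/56 + 152 = 5751/56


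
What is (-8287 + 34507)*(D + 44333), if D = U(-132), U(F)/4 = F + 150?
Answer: 1164299100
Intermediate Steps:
U(F) = 600 + 4*F (U(F) = 4*(F + 150) = 4*(150 + F) = 600 + 4*F)
D = 72 (D = 600 + 4*(-132) = 600 - 528 = 72)
(-8287 + 34507)*(D + 44333) = (-8287 + 34507)*(72 + 44333) = 26220*44405 = 1164299100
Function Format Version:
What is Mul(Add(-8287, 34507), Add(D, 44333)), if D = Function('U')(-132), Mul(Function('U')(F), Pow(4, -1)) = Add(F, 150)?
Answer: 1164299100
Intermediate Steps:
Function('U')(F) = Add(600, Mul(4, F)) (Function('U')(F) = Mul(4, Add(F, 150)) = Mul(4, Add(150, F)) = Add(600, Mul(4, F)))
D = 72 (D = Add(600, Mul(4, -132)) = Add(600, -528) = 72)
Mul(Add(-8287, 34507), Add(D, 44333)) = Mul(Add(-8287, 34507), Add(72, 44333)) = Mul(26220, 44405) = 1164299100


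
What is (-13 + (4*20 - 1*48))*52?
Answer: 988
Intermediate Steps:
(-13 + (4*20 - 1*48))*52 = (-13 + (80 - 48))*52 = (-13 + 32)*52 = 19*52 = 988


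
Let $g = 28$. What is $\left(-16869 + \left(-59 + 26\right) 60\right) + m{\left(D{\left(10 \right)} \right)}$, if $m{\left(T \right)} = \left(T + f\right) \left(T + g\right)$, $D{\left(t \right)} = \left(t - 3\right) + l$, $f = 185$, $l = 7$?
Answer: $-10491$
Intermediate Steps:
$D{\left(t \right)} = 4 + t$ ($D{\left(t \right)} = \left(t - 3\right) + 7 = \left(-3 + t\right) + 7 = 4 + t$)
$m{\left(T \right)} = \left(28 + T\right) \left(185 + T\right)$ ($m{\left(T \right)} = \left(T + 185\right) \left(T + 28\right) = \left(185 + T\right) \left(28 + T\right) = \left(28 + T\right) \left(185 + T\right)$)
$\left(-16869 + \left(-59 + 26\right) 60\right) + m{\left(D{\left(10 \right)} \right)} = \left(-16869 + \left(-59 + 26\right) 60\right) + \left(5180 + \left(4 + 10\right)^{2} + 213 \left(4 + 10\right)\right) = \left(-16869 - 1980\right) + \left(5180 + 14^{2} + 213 \cdot 14\right) = \left(-16869 - 1980\right) + \left(5180 + 196 + 2982\right) = -18849 + 8358 = -10491$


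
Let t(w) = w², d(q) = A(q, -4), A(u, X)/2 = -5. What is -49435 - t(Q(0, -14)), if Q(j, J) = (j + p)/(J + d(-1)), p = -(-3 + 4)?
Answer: -28474561/576 ≈ -49435.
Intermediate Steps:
A(u, X) = -10 (A(u, X) = 2*(-5) = -10)
p = -1 (p = -1*1 = -1)
d(q) = -10
Q(j, J) = (-1 + j)/(-10 + J) (Q(j, J) = (j - 1)/(J - 10) = (-1 + j)/(-10 + J))
-49435 - t(Q(0, -14)) = -49435 - ((-1 + 0)/(-10 - 14))² = -49435 - (-1/(-24))² = -49435 - (-1/24*(-1))² = -49435 - (1/24)² = -49435 - 1*1/576 = -49435 - 1/576 = -28474561/576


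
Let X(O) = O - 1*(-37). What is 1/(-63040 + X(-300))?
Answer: -1/63303 ≈ -1.5797e-5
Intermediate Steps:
X(O) = 37 + O (X(O) = O + 37 = 37 + O)
1/(-63040 + X(-300)) = 1/(-63040 + (37 - 300)) = 1/(-63040 - 263) = 1/(-63303) = -1/63303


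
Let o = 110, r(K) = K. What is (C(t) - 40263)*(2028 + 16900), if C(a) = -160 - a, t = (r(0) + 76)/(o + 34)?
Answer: -6886228804/9 ≈ -7.6514e+8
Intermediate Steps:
t = 19/36 (t = (0 + 76)/(110 + 34) = 76/144 = 76*(1/144) = 19/36 ≈ 0.52778)
(C(t) - 40263)*(2028 + 16900) = ((-160 - 1*19/36) - 40263)*(2028 + 16900) = ((-160 - 19/36) - 40263)*18928 = (-5779/36 - 40263)*18928 = -1455247/36*18928 = -6886228804/9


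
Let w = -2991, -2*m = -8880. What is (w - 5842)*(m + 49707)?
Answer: -478280451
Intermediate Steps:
m = 4440 (m = -½*(-8880) = 4440)
(w - 5842)*(m + 49707) = (-2991 - 5842)*(4440 + 49707) = -8833*54147 = -478280451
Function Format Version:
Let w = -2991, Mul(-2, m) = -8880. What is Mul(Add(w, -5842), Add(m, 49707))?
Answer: -478280451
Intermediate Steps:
m = 4440 (m = Mul(Rational(-1, 2), -8880) = 4440)
Mul(Add(w, -5842), Add(m, 49707)) = Mul(Add(-2991, -5842), Add(4440, 49707)) = Mul(-8833, 54147) = -478280451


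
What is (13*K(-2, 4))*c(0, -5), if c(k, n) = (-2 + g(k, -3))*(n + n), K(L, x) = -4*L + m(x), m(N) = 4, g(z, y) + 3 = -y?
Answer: 3120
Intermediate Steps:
g(z, y) = -3 - y
K(L, x) = 4 - 4*L (K(L, x) = -4*L + 4 = 4 - 4*L)
c(k, n) = -4*n (c(k, n) = (-2 + (-3 - 1*(-3)))*(n + n) = (-2 + (-3 + 3))*(2*n) = (-2 + 0)*(2*n) = -4*n)
(13*K(-2, 4))*c(0, -5) = (13*(4 - 4*(-2)))*(-4*(-5)) = (13*(4 + 8))*20 = (13*12)*20 = 156*20 = 3120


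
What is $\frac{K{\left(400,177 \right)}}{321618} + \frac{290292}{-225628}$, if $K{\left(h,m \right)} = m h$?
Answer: $- \frac{3224527919}{3023584421} \approx -1.0665$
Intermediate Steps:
$K{\left(h,m \right)} = h m$
$\frac{K{\left(400,177 \right)}}{321618} + \frac{290292}{-225628} = \frac{400 \cdot 177}{321618} + \frac{290292}{-225628} = 70800 \cdot \frac{1}{321618} + 290292 \left(- \frac{1}{225628}\right) = \frac{11800}{53603} - \frac{72573}{56407} = - \frac{3224527919}{3023584421}$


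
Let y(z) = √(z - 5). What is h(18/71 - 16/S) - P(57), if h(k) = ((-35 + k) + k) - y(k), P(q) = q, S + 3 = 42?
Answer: -255616/2769 - I*√39538551/2769 ≈ -92.313 - 2.2708*I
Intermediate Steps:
S = 39 (S = -3 + 42 = 39)
y(z) = √(-5 + z)
h(k) = -35 - √(-5 + k) + 2*k (h(k) = ((-35 + k) + k) - √(-5 + k) = (-35 + 2*k) - √(-5 + k) = -35 - √(-5 + k) + 2*k)
h(18/71 - 16/S) - P(57) = (-35 - √(-5 + (18/71 - 16/39)) + 2*(18/71 - 16/39)) - 1*57 = (-35 - √(-5 + (18*(1/71) - 16*1/39)) + 2*(18*(1/71) - 16*1/39)) - 57 = (-35 - √(-5 + (18/71 - 16/39)) + 2*(18/71 - 16/39)) - 57 = (-35 - √(-5 - 434/2769) + 2*(-434/2769)) - 57 = (-35 - √(-14279/2769) - 868/2769) - 57 = (-35 - I*√39538551/2769 - 868/2769) - 57 = (-97783/2769 - I*√39538551/2769) - 57 = -255616/2769 - I*√39538551/2769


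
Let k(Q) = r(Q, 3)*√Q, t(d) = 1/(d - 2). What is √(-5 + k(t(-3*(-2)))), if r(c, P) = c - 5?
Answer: I*√118/4 ≈ 2.7157*I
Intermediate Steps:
t(d) = 1/(-2 + d)
r(c, P) = -5 + c
k(Q) = √Q*(-5 + Q) (k(Q) = (-5 + Q)*√Q = √Q*(-5 + Q))
√(-5 + k(t(-3*(-2)))) = √(-5 + √(1/(-2 - 3*(-2)))*(-5 + 1/(-2 - 3*(-2)))) = √(-5 + √(1/(-2 + 6))*(-5 + 1/(-2 + 6))) = √(-5 + √(1/4)*(-5 + 1/4)) = √(-5 + √(¼)*(-5 + ¼)) = √(-5 + (½)*(-19/4)) = √(-5 - 19/8) = √(-59/8) = I*√118/4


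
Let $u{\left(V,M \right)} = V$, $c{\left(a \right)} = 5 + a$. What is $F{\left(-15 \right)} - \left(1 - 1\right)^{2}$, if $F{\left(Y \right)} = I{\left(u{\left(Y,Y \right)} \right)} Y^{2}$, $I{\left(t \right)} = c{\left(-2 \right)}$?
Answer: $675$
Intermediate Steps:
$I{\left(t \right)} = 3$ ($I{\left(t \right)} = 5 - 2 = 3$)
$F{\left(Y \right)} = 3 Y^{2}$
$F{\left(-15 \right)} - \left(1 - 1\right)^{2} = 3 \left(-15\right)^{2} - \left(1 - 1\right)^{2} = 3 \cdot 225 - 0^{2} = 675 - 0 = 675 + 0 = 675$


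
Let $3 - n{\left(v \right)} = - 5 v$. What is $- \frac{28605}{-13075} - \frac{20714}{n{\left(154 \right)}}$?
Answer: $- \frac{49744777}{2021395} \approx -24.609$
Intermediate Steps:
$n{\left(v \right)} = 3 + 5 v$ ($n{\left(v \right)} = 3 - - 5 v = 3 + 5 v$)
$- \frac{28605}{-13075} - \frac{20714}{n{\left(154 \right)}} = - \frac{28605}{-13075} - \frac{20714}{3 + 5 \cdot 154} = \left(-28605\right) \left(- \frac{1}{13075}\right) - \frac{20714}{3 + 770} = \frac{5721}{2615} - \frac{20714}{773} = - \frac{49744777}{2021395}$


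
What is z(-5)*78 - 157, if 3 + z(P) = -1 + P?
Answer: -859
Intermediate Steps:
z(P) = -4 + P (z(P) = -3 + (-1 + P) = -4 + P)
z(-5)*78 - 157 = (-4 - 5)*78 - 157 = -9*78 - 157 = -702 - 157 = -859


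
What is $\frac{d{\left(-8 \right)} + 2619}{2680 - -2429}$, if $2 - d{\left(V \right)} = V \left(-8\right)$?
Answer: $\frac{2557}{5109} \approx 0.50049$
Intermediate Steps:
$d{\left(V \right)} = 2 + 8 V$ ($d{\left(V \right)} = 2 - V \left(-8\right) = 2 - - 8 V = 2 + 8 V$)
$\frac{d{\left(-8 \right)} + 2619}{2680 - -2429} = \frac{\left(2 + 8 \left(-8\right)\right) + 2619}{2680 - -2429} = \frac{\left(2 - 64\right) + 2619}{2680 + 2429} = \frac{-62 + 2619}{5109} = 2557 \cdot \frac{1}{5109} = \frac{2557}{5109}$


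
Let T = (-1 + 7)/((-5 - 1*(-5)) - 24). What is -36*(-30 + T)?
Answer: 1089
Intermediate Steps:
T = -1/4 (T = 6/((-5 + 5) - 24) = 6/(0 - 24) = 6/(-24) = 6*(-1/24) = -1/4 ≈ -0.25000)
-36*(-30 + T) = -36*(-30 - 1/4) = -36*(-121/4) = 1089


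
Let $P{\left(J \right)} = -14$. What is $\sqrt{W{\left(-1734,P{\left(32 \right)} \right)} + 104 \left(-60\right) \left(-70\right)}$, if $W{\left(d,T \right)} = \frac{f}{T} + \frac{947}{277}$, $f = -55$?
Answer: $\frac{\sqrt{6569095027054}}{3878} \approx 660.91$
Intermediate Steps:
$W{\left(d,T \right)} = \frac{947}{277} - \frac{55}{T}$ ($W{\left(d,T \right)} = - \frac{55}{T} + \frac{947}{277} = \frac{947}{277} - \frac{55}{T}$)
$\sqrt{W{\left(-1734,P{\left(32 \right)} \right)} + 104 \left(-60\right) \left(-70\right)} = \sqrt{\left(\frac{947}{277} - \frac{55}{-14}\right) + 104 \left(-60\right) \left(-70\right)} = \sqrt{\left(\frac{947}{277} - - \frac{55}{14}\right) - -436800} = \sqrt{\left(\frac{947}{277} + \frac{55}{14}\right) + 436800} = \sqrt{\frac{28493}{3878} + 436800} = \sqrt{\frac{1693938893}{3878}} = \frac{\sqrt{6569095027054}}{3878}$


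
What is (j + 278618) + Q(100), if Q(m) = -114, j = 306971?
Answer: 585475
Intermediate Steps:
(j + 278618) + Q(100) = (306971 + 278618) - 114 = 585589 - 114 = 585475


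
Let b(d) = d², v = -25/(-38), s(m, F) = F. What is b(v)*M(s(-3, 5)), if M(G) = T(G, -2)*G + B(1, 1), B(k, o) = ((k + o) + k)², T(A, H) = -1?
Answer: 625/361 ≈ 1.7313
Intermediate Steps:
B(k, o) = (o + 2*k)²
M(G) = 9 - G (M(G) = -G + (1 + 2*1)² = -G + (1 + 2)² = -G + 3² = -G + 9 = 9 - G)
v = 25/38 (v = -25*(-1/38) = 25/38 ≈ 0.65790)
b(v)*M(s(-3, 5)) = (25/38)²*(9 - 1*5) = 625*(9 - 5)/1444 = (625/1444)*4 = 625/361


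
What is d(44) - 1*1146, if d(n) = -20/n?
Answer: -12611/11 ≈ -1146.5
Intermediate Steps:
d(44) - 1*1146 = -20/44 - 1*1146 = -20*1/44 - 1146 = -5/11 - 1146 = -12611/11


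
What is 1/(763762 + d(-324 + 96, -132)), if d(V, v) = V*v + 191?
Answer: 1/794049 ≈ 1.2594e-6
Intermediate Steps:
d(V, v) = 191 + V*v
1/(763762 + d(-324 + 96, -132)) = 1/(763762 + (191 + (-324 + 96)*(-132))) = 1/(763762 + (191 - 228*(-132))) = 1/(763762 + (191 + 30096)) = 1/(763762 + 30287) = 1/794049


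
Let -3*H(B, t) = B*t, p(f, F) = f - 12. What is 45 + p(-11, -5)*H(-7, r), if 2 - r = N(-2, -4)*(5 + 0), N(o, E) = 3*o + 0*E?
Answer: -5017/3 ≈ -1672.3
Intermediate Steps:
N(o, E) = 3*o (N(o, E) = 3*o + 0 = 3*o)
r = 32 (r = 2 - 3*(-2)*(5 + 0) = 2 - (-6)*5 = 2 - 1*(-30) = 2 + 30 = 32)
p(f, F) = -12 + f
H(B, t) = -B*t/3
45 + p(-11, -5)*H(-7, r) = 45 + (-12 - 11)*(-1/3*(-7)*32) = 45 - 23*224/3 = 45 - 5152/3 = -5017/3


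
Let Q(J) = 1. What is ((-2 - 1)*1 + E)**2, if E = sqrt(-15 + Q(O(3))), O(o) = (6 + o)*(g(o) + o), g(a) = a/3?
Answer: (3 - I*sqrt(14))**2 ≈ -5.0 - 22.45*I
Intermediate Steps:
g(a) = a/3 (g(a) = a*(1/3) = a/3)
O(o) = 4*o*(6 + o)/3 (O(o) = (6 + o)*(o/3 + o) = (6 + o)*(4*o/3) = 4*o*(6 + o)/3)
E = I*sqrt(14) (E = sqrt(-15 + 1) = sqrt(-14) = I*sqrt(14) ≈ 3.7417*I)
((-2 - 1)*1 + E)**2 = ((-2 - 1)*1 + I*sqrt(14))**2 = (-3*1 + I*sqrt(14))**2 = (-3 + I*sqrt(14))**2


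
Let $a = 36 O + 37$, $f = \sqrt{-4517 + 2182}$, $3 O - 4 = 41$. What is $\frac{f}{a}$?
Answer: $\frac{i \sqrt{2335}}{577} \approx 0.083747 i$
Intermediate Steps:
$O = 15$ ($O = \frac{4}{3} + \frac{1}{3} \cdot 41 = \frac{4}{3} + \frac{41}{3} = 15$)
$f = i \sqrt{2335}$ ($f = \sqrt{-2335} = i \sqrt{2335} \approx 48.322 i$)
$a = 577$ ($a = 36 \cdot 15 + 37 = 540 + 37 = 577$)
$\frac{f}{a} = \frac{i \sqrt{2335}}{577}$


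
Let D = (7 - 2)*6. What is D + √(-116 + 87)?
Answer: 30 + I*√29 ≈ 30.0 + 5.3852*I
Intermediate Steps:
D = 30 (D = 5*6 = 30)
D + √(-116 + 87) = 30 + √(-116 + 87) = 30 + √(-29) = 30 + I*√29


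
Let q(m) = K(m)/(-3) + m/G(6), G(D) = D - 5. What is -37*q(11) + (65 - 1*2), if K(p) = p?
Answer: -625/3 ≈ -208.33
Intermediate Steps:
G(D) = -5 + D
q(m) = 2*m/3 (q(m) = m/(-3) + m/(-5 + 6) = m*(-1/3) + m/1 = -m/3 + m*1 = -m/3 + m = 2*m/3)
-37*q(11) + (65 - 1*2) = -74*11/3 + (65 - 1*2) = -37*22/3 + (65 - 2) = -814/3 + 63 = -625/3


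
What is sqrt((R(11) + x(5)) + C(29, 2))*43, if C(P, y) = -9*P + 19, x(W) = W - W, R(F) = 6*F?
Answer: 172*I*sqrt(11) ≈ 570.46*I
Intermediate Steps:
x(W) = 0
C(P, y) = 19 - 9*P
sqrt((R(11) + x(5)) + C(29, 2))*43 = sqrt((6*11 + 0) + (19 - 9*29))*43 = sqrt((66 + 0) + (19 - 261))*43 = sqrt(66 - 242)*43 = sqrt(-176)*43 = (4*I*sqrt(11))*43 = 172*I*sqrt(11)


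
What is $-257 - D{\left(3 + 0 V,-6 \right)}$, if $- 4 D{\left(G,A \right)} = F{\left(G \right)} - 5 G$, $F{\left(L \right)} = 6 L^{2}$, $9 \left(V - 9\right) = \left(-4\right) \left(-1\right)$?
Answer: $- \frac{989}{4} \approx -247.25$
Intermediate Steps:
$V = \frac{85}{9}$ ($V = 9 + \frac{\left(-4\right) \left(-1\right)}{9} = 9 + \frac{1}{9} \cdot 4 = 9 + \frac{4}{9} = \frac{85}{9} \approx 9.4444$)
$D{\left(G,A \right)} = - \frac{3 G^{2}}{2} + \frac{5 G}{4}$ ($D{\left(G,A \right)} = - \frac{6 G^{2} - 5 G}{4} = - \frac{- 5 G + 6 G^{2}}{4} = - \frac{3 G^{2}}{2} + \frac{5 G}{4}$)
$-257 - D{\left(3 + 0 V,-6 \right)} = -257 - \frac{\left(3 + 0 \cdot \frac{85}{9}\right) \left(5 - 6 \left(3 + 0 \cdot \frac{85}{9}\right)\right)}{4} = -257 - \frac{\left(3 + 0\right) \left(5 - 6 \left(3 + 0\right)\right)}{4} = -257 - \frac{1}{4} \cdot 3 \left(5 - 18\right) = -257 - \frac{1}{4} \cdot 3 \left(-13\right) = -257 - - \frac{39}{4} = -257 + \frac{39}{4} = - \frac{989}{4}$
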